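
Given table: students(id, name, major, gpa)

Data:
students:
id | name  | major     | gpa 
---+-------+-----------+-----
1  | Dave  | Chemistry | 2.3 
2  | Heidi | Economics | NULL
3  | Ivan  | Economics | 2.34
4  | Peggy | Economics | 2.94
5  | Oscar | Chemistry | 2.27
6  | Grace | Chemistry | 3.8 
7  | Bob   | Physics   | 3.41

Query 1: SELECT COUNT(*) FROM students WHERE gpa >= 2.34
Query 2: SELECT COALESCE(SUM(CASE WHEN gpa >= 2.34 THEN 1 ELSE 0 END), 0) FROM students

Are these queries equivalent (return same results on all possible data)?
Yes, equivalent

Both queries return: [(4,)]

Reason: COUNT with WHERE vs conditional SUM (COALESCE handles empty-table NULL)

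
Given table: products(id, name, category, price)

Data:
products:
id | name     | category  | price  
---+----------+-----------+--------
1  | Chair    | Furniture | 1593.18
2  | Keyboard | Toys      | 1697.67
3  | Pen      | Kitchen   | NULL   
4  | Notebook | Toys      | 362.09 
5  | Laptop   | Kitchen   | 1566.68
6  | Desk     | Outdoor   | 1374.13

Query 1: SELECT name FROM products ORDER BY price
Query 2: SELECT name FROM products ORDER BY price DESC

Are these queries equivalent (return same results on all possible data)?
No, not equivalent

Query 1 returns: [('Pen',), ('Notebook',), ('Desk',), ('Laptop',), ('Chair',), ('Keyboard',)]
Query 2 returns: [('Keyboard',), ('Chair',), ('Laptop',), ('Desk',), ('Notebook',), ('Pen',)]

Reason: ASC vs DESC gives opposite ordering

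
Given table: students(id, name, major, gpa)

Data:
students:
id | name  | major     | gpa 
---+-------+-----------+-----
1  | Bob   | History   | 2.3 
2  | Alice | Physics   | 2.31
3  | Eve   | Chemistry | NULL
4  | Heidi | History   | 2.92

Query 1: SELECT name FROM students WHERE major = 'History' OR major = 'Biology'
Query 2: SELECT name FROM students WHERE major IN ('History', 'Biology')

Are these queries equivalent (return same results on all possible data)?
Yes, equivalent

Both queries return: [('Bob',), ('Heidi',)]

Reason: OR vs IN are equivalent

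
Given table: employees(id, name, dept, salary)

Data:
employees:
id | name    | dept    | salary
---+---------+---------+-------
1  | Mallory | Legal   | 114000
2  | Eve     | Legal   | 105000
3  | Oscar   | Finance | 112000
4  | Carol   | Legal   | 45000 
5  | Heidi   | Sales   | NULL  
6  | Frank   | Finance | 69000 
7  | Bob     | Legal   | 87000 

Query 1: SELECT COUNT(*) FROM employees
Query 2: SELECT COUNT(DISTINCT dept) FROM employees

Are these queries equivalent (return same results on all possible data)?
No, not equivalent

Query 1 returns: [(7,)]
Query 2 returns: [(3,)]

Reason: COUNT(*) counts rows, COUNT(DISTINCT dept) counts unique depts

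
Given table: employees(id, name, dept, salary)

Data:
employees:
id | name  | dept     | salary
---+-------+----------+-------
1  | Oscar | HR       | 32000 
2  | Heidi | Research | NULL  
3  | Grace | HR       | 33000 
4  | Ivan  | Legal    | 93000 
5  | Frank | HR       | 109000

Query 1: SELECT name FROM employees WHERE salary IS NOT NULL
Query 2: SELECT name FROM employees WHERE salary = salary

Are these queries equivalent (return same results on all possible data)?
Yes, equivalent

Both queries return: [('Frank',), ('Grace',), ('Ivan',), ('Oscar',)]

Reason: IS NOT NULL vs self-equality (both exclude NULLs)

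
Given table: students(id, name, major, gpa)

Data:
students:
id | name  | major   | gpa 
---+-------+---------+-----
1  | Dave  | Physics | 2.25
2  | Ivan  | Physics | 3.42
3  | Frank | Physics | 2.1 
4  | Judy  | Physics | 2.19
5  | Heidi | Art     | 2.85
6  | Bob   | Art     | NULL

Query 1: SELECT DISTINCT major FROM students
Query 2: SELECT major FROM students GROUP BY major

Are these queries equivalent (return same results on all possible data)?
Yes, equivalent

Both queries return: [('Art',), ('Physics',)]

Reason: Both get unique majors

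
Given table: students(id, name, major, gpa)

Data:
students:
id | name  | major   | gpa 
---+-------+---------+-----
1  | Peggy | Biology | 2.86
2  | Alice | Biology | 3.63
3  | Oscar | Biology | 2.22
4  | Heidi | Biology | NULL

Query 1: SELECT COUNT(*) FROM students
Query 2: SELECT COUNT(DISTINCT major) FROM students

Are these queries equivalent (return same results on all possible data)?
No, not equivalent

Query 1 returns: [(4,)]
Query 2 returns: [(1,)]

Reason: COUNT(*) counts rows, COUNT(DISTINCT major) counts unique majors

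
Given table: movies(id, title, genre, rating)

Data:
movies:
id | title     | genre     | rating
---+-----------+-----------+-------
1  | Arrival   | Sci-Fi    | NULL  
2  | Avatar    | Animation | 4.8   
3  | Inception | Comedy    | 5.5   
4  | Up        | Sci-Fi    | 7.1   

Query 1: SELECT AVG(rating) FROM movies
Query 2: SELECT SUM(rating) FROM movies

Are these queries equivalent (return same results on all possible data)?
No, not equivalent

Query 1 returns: [(5.8,)]
Query 2 returns: [(17.4,)]

Reason: AVG vs SUM give different aggregate values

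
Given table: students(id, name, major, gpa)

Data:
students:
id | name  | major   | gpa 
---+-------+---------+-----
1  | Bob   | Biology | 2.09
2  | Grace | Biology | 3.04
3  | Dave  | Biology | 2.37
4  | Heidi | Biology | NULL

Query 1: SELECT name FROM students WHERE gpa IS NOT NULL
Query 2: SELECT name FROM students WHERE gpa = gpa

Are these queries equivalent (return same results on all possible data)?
Yes, equivalent

Both queries return: [('Bob',), ('Dave',), ('Grace',)]

Reason: IS NOT NULL vs self-equality (both exclude NULLs)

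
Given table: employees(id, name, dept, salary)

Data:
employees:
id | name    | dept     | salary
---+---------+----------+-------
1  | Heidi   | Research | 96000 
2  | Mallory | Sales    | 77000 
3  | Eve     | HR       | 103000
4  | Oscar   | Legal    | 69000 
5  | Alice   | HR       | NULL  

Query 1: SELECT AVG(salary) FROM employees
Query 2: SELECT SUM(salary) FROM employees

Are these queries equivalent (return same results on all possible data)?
No, not equivalent

Query 1 returns: [(86250.0,)]
Query 2 returns: [(345000,)]

Reason: AVG vs SUM give different aggregate values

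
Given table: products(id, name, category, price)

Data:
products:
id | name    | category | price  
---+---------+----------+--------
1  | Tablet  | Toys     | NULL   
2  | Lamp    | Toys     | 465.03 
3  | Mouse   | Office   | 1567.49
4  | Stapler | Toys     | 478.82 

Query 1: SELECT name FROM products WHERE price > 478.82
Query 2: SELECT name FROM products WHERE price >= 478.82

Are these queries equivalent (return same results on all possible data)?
No, not equivalent

Query 1 returns: [('Mouse',)]
Query 2 returns: [('Mouse',), ('Stapler',)]

Reason: > vs >= gives different results when price = 478.82 exists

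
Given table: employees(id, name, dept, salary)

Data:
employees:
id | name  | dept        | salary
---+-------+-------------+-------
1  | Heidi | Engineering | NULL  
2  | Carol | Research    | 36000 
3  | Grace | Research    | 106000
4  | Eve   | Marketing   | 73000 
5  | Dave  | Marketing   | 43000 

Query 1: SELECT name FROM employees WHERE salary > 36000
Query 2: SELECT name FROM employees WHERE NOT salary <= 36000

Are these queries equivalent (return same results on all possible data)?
Yes, equivalent

Both queries return: [('Dave',), ('Eve',), ('Grace',)]

Reason: Both filter salary > 36000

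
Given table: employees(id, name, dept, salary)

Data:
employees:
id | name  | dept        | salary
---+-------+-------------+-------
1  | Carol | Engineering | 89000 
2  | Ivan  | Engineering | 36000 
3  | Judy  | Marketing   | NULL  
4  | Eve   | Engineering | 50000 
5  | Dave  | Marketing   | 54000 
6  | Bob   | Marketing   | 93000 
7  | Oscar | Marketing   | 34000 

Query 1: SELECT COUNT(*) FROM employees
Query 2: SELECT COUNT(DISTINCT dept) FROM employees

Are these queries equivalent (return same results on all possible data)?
No, not equivalent

Query 1 returns: [(7,)]
Query 2 returns: [(2,)]

Reason: COUNT(*) counts rows, COUNT(DISTINCT dept) counts unique depts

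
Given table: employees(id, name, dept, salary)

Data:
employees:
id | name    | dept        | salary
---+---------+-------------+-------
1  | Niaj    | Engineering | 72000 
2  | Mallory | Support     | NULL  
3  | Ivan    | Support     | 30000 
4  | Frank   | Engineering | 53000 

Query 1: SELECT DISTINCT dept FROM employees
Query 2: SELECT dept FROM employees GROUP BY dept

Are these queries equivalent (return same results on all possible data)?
Yes, equivalent

Both queries return: [('Engineering',), ('Support',)]

Reason: Both get unique depts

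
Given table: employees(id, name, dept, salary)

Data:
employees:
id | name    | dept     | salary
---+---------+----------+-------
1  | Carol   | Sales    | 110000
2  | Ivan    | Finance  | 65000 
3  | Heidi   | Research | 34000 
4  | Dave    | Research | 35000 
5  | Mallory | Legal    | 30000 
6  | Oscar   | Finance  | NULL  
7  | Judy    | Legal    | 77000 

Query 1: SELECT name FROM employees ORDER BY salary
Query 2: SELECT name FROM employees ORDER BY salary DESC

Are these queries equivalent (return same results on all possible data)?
No, not equivalent

Query 1 returns: [('Oscar',), ('Mallory',), ('Heidi',), ('Dave',), ('Ivan',), ('Judy',), ('Carol',)]
Query 2 returns: [('Carol',), ('Judy',), ('Ivan',), ('Dave',), ('Heidi',), ('Mallory',), ('Oscar',)]

Reason: ASC vs DESC gives opposite ordering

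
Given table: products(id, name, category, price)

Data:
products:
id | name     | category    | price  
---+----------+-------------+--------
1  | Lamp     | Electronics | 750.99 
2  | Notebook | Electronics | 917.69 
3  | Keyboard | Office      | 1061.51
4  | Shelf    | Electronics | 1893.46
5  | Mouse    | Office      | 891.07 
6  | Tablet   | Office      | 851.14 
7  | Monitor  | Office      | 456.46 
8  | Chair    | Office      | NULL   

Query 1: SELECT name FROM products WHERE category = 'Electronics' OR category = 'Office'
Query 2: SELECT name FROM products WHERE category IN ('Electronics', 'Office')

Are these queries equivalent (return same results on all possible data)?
Yes, equivalent

Both queries return: [('Chair',), ('Keyboard',), ('Lamp',), ('Monitor',), ('Mouse',), ('Notebook',), ('Shelf',), ('Tablet',)]

Reason: OR vs IN are equivalent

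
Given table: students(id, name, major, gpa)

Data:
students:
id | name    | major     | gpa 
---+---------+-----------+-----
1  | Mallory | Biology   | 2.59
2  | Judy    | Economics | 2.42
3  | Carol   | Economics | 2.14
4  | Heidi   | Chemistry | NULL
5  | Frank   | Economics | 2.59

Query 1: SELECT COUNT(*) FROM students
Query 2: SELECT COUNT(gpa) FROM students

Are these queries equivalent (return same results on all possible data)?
No, not equivalent

Query 1 returns: [(5,)]
Query 2 returns: [(4,)]

Reason: COUNT(*) includes NULLs, COUNT(column) excludes them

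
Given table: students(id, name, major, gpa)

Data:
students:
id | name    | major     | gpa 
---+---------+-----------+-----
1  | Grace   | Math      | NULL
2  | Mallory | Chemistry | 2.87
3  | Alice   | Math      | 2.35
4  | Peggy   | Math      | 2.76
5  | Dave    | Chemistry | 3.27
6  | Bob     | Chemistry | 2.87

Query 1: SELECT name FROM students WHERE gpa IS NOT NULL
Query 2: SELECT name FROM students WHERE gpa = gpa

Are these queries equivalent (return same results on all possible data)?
Yes, equivalent

Both queries return: [('Alice',), ('Bob',), ('Dave',), ('Mallory',), ('Peggy',)]

Reason: IS NOT NULL vs self-equality (both exclude NULLs)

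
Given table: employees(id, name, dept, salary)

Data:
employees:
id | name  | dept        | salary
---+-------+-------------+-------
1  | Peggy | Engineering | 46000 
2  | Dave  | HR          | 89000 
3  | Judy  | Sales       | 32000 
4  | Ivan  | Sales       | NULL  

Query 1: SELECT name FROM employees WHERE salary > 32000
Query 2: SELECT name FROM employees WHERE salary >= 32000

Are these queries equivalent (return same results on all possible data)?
No, not equivalent

Query 1 returns: [('Peggy',), ('Dave',)]
Query 2 returns: [('Peggy',), ('Dave',), ('Judy',)]

Reason: > vs >= gives different results when salary = 32000 exists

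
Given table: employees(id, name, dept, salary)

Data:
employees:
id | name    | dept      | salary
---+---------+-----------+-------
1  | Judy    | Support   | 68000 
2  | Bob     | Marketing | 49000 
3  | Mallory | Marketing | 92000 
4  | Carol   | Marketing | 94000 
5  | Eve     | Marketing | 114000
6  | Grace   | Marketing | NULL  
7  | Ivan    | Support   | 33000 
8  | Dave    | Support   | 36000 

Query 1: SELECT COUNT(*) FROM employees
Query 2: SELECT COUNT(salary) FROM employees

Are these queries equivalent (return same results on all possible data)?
No, not equivalent

Query 1 returns: [(8,)]
Query 2 returns: [(7,)]

Reason: COUNT(*) includes NULLs, COUNT(column) excludes them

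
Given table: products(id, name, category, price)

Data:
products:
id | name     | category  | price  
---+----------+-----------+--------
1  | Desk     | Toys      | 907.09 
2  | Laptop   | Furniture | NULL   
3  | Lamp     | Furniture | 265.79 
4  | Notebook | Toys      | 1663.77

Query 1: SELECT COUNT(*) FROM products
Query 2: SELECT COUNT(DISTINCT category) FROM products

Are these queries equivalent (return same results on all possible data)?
No, not equivalent

Query 1 returns: [(4,)]
Query 2 returns: [(2,)]

Reason: COUNT(*) counts rows, COUNT(DISTINCT category) counts unique categorys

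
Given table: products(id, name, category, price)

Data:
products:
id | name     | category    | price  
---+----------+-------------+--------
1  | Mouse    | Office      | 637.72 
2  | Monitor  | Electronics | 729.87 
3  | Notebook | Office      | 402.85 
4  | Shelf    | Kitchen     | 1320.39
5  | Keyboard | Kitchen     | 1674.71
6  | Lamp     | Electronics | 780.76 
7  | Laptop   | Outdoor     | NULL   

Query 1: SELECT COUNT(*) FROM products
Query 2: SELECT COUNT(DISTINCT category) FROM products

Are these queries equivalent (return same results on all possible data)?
No, not equivalent

Query 1 returns: [(7,)]
Query 2 returns: [(4,)]

Reason: COUNT(*) counts rows, COUNT(DISTINCT category) counts unique categorys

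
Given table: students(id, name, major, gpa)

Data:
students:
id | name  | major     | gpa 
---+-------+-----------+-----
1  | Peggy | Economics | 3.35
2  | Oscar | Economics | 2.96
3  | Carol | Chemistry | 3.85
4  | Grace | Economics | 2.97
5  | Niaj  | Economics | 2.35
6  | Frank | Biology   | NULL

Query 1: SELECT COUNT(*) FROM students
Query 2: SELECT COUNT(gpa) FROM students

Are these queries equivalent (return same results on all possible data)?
No, not equivalent

Query 1 returns: [(6,)]
Query 2 returns: [(5,)]

Reason: COUNT(*) includes NULLs, COUNT(column) excludes them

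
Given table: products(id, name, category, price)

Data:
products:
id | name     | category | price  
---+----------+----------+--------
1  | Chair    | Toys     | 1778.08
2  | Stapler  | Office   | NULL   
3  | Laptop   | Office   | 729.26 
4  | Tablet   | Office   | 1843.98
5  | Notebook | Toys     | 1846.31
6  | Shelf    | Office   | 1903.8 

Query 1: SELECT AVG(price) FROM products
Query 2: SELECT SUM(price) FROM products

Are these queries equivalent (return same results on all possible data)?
No, not equivalent

Query 1 returns: [(1620.286,)]
Query 2 returns: [(8101.43,)]

Reason: AVG vs SUM give different aggregate values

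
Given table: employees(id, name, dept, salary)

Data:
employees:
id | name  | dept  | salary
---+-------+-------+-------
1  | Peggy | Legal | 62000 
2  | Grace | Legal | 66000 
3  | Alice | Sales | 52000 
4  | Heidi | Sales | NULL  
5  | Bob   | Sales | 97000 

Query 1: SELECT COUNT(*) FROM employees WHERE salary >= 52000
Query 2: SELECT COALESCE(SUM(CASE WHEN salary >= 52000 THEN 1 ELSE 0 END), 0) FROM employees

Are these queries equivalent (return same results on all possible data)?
Yes, equivalent

Both queries return: [(4,)]

Reason: COUNT with WHERE vs conditional SUM (COALESCE handles empty-table NULL)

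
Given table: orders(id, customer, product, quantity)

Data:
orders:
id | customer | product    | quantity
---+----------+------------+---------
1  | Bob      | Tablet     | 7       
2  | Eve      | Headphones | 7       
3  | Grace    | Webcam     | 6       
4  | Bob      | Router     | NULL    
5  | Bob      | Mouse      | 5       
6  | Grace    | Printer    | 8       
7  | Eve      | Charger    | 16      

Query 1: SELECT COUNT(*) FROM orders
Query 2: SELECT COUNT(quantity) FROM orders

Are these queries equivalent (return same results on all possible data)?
No, not equivalent

Query 1 returns: [(7,)]
Query 2 returns: [(6,)]

Reason: COUNT(*) includes NULLs, COUNT(column) excludes them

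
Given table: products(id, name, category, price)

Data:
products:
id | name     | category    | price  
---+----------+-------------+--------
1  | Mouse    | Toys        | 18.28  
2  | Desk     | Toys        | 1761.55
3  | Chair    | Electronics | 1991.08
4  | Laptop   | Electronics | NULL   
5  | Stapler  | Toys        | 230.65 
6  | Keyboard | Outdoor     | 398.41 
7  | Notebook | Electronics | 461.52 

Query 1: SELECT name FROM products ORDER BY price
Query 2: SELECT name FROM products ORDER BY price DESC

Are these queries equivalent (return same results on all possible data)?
No, not equivalent

Query 1 returns: [('Laptop',), ('Mouse',), ('Stapler',), ('Keyboard',), ('Notebook',), ('Desk',), ('Chair',)]
Query 2 returns: [('Chair',), ('Desk',), ('Notebook',), ('Keyboard',), ('Stapler',), ('Mouse',), ('Laptop',)]

Reason: ASC vs DESC gives opposite ordering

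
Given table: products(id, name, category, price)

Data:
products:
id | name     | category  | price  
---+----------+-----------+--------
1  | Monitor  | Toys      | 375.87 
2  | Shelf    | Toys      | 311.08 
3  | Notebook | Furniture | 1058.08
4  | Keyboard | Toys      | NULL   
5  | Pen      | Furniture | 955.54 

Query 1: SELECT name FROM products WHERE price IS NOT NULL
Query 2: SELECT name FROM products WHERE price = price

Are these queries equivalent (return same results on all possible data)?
Yes, equivalent

Both queries return: [('Monitor',), ('Notebook',), ('Pen',), ('Shelf',)]

Reason: IS NOT NULL vs self-equality (both exclude NULLs)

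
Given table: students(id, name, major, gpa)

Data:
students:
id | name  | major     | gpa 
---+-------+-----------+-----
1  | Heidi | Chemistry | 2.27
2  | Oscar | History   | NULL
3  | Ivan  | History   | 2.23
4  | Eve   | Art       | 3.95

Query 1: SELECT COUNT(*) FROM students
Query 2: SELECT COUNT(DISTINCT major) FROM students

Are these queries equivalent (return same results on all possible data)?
No, not equivalent

Query 1 returns: [(4,)]
Query 2 returns: [(3,)]

Reason: COUNT(*) counts rows, COUNT(DISTINCT major) counts unique majors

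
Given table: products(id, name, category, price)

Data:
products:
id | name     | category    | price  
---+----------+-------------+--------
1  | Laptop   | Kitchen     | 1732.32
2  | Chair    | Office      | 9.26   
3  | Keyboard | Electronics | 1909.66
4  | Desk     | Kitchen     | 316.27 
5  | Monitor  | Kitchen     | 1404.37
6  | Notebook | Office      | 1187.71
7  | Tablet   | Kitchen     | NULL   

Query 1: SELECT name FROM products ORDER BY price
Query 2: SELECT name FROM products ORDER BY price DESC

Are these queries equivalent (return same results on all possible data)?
No, not equivalent

Query 1 returns: [('Tablet',), ('Chair',), ('Desk',), ('Notebook',), ('Monitor',), ('Laptop',), ('Keyboard',)]
Query 2 returns: [('Keyboard',), ('Laptop',), ('Monitor',), ('Notebook',), ('Desk',), ('Chair',), ('Tablet',)]

Reason: ASC vs DESC gives opposite ordering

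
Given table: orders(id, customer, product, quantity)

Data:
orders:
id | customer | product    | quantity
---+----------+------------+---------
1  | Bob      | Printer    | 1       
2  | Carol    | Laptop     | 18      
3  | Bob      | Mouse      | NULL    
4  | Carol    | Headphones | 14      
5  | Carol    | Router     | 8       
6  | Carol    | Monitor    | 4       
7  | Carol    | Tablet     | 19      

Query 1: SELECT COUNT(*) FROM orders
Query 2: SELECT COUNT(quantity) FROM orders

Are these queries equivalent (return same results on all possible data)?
No, not equivalent

Query 1 returns: [(7,)]
Query 2 returns: [(6,)]

Reason: COUNT(*) includes NULLs, COUNT(column) excludes them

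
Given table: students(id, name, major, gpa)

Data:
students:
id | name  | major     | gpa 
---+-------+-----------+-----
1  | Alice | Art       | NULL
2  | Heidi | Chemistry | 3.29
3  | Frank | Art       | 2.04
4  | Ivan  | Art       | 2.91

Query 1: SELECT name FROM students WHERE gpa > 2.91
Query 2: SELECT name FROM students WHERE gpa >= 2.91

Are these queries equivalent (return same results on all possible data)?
No, not equivalent

Query 1 returns: [('Heidi',)]
Query 2 returns: [('Heidi',), ('Ivan',)]

Reason: > vs >= gives different results when gpa = 2.91 exists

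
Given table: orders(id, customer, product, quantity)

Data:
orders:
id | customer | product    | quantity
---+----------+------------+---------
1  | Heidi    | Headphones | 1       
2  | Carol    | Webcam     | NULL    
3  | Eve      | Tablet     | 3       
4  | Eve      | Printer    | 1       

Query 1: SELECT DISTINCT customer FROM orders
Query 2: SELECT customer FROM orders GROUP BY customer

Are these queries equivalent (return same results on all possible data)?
Yes, equivalent

Both queries return: [('Carol',), ('Eve',), ('Heidi',)]

Reason: Both get unique customers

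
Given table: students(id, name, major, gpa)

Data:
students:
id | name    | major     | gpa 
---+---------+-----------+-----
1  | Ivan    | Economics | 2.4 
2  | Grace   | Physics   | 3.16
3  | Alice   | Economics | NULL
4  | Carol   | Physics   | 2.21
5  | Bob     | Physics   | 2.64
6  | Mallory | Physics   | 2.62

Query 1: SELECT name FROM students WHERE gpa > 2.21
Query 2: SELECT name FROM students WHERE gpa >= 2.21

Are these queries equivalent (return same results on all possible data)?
No, not equivalent

Query 1 returns: [('Ivan',), ('Grace',), ('Bob',), ('Mallory',)]
Query 2 returns: [('Ivan',), ('Grace',), ('Carol',), ('Bob',), ('Mallory',)]

Reason: > vs >= gives different results when gpa = 2.21 exists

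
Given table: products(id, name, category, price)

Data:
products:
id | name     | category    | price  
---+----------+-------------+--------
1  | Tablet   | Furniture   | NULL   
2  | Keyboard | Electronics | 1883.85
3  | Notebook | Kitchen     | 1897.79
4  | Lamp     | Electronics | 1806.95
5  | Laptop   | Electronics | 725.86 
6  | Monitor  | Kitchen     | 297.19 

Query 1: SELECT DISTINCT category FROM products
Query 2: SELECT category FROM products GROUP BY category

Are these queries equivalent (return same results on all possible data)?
Yes, equivalent

Both queries return: [('Electronics',), ('Furniture',), ('Kitchen',)]

Reason: Both get unique categorys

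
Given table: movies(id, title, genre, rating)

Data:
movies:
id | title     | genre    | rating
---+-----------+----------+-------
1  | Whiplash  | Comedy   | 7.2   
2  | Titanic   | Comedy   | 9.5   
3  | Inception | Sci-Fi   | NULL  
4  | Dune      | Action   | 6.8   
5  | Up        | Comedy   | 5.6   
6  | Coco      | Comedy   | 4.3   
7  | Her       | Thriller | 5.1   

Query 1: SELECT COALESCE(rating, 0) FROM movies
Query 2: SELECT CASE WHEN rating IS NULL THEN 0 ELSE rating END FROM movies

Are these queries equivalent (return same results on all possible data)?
Yes, equivalent

Both queries return: [(0,), (4.3,), (5.1,), (5.6,), (6.8,), (7.2,), (9.5,)]

Reason: COALESCE vs CASE for NULL handling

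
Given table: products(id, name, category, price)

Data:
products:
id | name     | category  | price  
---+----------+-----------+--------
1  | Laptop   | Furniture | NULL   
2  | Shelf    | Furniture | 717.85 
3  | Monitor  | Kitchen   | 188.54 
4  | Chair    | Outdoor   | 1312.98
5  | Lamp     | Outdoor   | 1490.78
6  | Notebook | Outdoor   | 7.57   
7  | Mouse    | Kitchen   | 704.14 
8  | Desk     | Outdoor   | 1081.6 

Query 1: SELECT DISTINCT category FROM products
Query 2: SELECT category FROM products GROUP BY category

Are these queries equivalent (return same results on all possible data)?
Yes, equivalent

Both queries return: [('Furniture',), ('Kitchen',), ('Outdoor',)]

Reason: Both get unique categorys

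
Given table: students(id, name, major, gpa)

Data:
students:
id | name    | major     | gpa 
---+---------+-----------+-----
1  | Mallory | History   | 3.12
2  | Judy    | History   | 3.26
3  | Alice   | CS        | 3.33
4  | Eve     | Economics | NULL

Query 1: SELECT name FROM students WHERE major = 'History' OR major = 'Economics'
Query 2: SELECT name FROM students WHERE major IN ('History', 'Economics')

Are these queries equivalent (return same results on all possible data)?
Yes, equivalent

Both queries return: [('Eve',), ('Judy',), ('Mallory',)]

Reason: OR vs IN are equivalent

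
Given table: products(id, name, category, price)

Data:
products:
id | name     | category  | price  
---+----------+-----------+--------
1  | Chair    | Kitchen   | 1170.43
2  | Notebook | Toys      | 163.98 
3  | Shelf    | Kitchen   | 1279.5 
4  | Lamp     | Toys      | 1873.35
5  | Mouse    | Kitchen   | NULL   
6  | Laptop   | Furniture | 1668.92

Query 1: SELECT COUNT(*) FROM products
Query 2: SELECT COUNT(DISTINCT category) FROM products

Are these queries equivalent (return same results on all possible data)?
No, not equivalent

Query 1 returns: [(6,)]
Query 2 returns: [(3,)]

Reason: COUNT(*) counts rows, COUNT(DISTINCT category) counts unique categorys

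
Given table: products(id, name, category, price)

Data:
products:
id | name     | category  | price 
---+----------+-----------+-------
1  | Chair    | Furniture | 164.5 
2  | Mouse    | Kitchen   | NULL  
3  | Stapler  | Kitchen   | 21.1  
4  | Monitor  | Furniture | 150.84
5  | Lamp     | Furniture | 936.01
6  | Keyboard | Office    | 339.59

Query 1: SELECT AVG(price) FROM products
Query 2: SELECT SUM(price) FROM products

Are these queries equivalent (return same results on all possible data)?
No, not equivalent

Query 1 returns: [(322.408,)]
Query 2 returns: [(1612.04,)]

Reason: AVG vs SUM give different aggregate values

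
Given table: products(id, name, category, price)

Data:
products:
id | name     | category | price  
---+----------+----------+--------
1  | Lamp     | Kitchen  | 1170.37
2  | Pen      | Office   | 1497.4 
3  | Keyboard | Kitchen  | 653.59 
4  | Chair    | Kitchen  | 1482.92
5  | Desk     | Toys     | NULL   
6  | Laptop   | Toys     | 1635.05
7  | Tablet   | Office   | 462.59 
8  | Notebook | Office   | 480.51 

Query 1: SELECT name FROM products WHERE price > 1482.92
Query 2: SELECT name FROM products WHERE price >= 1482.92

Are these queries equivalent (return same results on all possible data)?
No, not equivalent

Query 1 returns: [('Pen',), ('Laptop',)]
Query 2 returns: [('Pen',), ('Chair',), ('Laptop',)]

Reason: > vs >= gives different results when price = 1482.92 exists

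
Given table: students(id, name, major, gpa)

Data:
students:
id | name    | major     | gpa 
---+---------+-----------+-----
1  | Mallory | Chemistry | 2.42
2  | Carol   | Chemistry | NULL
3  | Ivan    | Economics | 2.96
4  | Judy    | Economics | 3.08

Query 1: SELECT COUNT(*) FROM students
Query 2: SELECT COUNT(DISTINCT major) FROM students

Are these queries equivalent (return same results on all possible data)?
No, not equivalent

Query 1 returns: [(4,)]
Query 2 returns: [(2,)]

Reason: COUNT(*) counts rows, COUNT(DISTINCT major) counts unique majors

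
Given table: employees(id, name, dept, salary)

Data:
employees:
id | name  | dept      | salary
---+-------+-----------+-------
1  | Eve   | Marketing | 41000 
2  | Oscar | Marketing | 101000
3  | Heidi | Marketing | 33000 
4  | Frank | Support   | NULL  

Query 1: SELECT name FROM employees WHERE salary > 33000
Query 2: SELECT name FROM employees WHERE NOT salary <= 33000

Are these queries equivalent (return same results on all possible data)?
Yes, equivalent

Both queries return: [('Eve',), ('Oscar',)]

Reason: Both filter salary > 33000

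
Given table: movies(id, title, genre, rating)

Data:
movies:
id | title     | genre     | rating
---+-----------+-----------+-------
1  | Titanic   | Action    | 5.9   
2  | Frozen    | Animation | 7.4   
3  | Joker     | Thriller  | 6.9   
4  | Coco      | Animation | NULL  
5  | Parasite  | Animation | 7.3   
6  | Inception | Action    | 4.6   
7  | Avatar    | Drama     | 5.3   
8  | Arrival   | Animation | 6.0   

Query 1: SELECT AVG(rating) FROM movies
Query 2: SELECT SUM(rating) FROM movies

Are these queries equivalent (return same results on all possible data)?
No, not equivalent

Query 1 returns: [(6.2,)]
Query 2 returns: [(43.4,)]

Reason: AVG vs SUM give different aggregate values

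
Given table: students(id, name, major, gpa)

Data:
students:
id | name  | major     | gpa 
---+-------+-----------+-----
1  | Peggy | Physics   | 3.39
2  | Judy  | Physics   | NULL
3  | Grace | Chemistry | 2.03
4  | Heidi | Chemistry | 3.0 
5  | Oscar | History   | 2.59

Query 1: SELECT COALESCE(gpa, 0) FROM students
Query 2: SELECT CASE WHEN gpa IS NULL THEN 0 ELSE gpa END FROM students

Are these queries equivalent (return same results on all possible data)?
Yes, equivalent

Both queries return: [(0,), (2.03,), (2.59,), (3.0,), (3.39,)]

Reason: COALESCE vs CASE for NULL handling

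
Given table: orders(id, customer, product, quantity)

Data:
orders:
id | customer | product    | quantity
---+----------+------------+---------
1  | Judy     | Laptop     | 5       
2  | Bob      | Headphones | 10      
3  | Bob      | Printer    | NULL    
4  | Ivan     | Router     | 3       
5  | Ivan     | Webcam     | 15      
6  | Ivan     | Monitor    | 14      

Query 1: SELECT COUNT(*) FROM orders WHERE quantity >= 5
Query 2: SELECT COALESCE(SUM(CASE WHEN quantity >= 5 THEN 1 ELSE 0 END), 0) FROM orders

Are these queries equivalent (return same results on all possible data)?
Yes, equivalent

Both queries return: [(4,)]

Reason: COUNT with WHERE vs conditional SUM (COALESCE handles empty-table NULL)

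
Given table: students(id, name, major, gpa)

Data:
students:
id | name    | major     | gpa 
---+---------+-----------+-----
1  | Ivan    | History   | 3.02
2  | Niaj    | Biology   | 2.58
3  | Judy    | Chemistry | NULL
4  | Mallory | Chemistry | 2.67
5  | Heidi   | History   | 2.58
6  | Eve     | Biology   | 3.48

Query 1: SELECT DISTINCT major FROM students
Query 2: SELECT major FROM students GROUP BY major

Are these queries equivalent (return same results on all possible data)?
Yes, equivalent

Both queries return: [('Biology',), ('Chemistry',), ('History',)]

Reason: Both get unique majors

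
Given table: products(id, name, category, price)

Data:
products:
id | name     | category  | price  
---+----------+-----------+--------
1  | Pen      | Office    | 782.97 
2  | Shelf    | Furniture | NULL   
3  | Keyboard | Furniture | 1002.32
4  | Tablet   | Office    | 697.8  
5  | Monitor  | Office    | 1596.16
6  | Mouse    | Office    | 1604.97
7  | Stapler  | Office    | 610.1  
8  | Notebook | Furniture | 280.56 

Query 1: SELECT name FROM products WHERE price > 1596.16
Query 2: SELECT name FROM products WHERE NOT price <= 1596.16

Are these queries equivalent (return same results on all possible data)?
Yes, equivalent

Both queries return: [('Mouse',)]

Reason: Both filter price > 1596.16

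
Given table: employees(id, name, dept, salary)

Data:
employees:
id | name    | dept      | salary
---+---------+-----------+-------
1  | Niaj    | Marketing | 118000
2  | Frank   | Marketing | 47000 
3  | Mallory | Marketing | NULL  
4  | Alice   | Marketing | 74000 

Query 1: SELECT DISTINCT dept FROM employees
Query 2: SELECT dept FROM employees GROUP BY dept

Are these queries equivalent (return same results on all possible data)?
Yes, equivalent

Both queries return: [('Marketing',)]

Reason: Both get unique depts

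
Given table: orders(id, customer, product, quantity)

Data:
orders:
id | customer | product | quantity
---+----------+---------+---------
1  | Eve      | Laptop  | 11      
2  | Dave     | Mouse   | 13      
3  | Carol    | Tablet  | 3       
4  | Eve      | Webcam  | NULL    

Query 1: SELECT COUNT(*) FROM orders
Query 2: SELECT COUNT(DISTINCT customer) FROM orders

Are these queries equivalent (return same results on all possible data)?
No, not equivalent

Query 1 returns: [(4,)]
Query 2 returns: [(3,)]

Reason: COUNT(*) counts rows, COUNT(DISTINCT customer) counts unique customers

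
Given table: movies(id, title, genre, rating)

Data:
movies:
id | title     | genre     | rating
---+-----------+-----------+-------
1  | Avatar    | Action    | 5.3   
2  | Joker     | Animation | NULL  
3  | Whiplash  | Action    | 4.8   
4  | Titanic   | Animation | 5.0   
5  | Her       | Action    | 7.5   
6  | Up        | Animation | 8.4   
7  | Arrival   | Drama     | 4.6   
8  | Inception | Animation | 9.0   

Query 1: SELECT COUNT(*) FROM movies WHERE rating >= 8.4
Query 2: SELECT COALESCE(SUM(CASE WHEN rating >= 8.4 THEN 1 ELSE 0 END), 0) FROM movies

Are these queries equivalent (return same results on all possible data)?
Yes, equivalent

Both queries return: [(2,)]

Reason: COUNT with WHERE vs conditional SUM (COALESCE handles empty-table NULL)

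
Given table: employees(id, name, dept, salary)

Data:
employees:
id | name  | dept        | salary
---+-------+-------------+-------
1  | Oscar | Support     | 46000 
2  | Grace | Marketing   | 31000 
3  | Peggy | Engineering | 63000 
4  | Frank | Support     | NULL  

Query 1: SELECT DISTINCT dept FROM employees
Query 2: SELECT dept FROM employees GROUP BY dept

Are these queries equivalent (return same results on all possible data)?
Yes, equivalent

Both queries return: [('Engineering',), ('Marketing',), ('Support',)]

Reason: Both get unique depts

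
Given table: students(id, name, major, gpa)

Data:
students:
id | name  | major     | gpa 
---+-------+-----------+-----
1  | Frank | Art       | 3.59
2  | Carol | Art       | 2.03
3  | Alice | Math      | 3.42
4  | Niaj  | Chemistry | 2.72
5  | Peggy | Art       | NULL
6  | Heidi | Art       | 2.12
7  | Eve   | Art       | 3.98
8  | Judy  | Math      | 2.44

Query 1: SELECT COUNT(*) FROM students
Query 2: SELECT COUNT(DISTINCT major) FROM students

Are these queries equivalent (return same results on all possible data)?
No, not equivalent

Query 1 returns: [(8,)]
Query 2 returns: [(3,)]

Reason: COUNT(*) counts rows, COUNT(DISTINCT major) counts unique majors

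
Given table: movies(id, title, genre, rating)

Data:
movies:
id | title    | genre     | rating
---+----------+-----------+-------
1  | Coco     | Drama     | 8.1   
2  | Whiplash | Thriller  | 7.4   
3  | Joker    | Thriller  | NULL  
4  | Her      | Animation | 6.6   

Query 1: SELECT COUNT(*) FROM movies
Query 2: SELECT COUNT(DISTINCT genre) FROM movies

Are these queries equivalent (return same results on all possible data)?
No, not equivalent

Query 1 returns: [(4,)]
Query 2 returns: [(3,)]

Reason: COUNT(*) counts rows, COUNT(DISTINCT genre) counts unique genres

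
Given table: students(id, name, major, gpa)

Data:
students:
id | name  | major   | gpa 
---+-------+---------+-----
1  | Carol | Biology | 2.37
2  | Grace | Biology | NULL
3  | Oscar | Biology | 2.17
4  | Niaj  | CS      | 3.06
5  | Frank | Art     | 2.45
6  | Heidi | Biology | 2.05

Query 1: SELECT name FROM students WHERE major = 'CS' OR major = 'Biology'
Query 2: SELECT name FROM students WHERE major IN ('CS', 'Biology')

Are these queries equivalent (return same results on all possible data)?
Yes, equivalent

Both queries return: [('Carol',), ('Grace',), ('Heidi',), ('Niaj',), ('Oscar',)]

Reason: OR vs IN are equivalent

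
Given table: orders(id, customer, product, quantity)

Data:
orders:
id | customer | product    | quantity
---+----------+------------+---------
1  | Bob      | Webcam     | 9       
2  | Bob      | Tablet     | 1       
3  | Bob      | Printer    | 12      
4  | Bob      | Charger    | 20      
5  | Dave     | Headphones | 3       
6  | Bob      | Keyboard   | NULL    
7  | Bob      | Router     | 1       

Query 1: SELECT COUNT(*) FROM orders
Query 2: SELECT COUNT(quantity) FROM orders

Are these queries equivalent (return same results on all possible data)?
No, not equivalent

Query 1 returns: [(7,)]
Query 2 returns: [(6,)]

Reason: COUNT(*) includes NULLs, COUNT(column) excludes them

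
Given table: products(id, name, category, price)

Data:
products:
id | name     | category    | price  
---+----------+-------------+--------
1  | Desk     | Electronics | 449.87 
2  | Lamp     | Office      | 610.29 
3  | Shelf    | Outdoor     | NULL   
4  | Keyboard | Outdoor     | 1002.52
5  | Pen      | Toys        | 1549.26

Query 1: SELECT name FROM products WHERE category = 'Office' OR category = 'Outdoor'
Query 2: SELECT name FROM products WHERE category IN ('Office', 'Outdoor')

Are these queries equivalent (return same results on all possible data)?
Yes, equivalent

Both queries return: [('Keyboard',), ('Lamp',), ('Shelf',)]

Reason: OR vs IN are equivalent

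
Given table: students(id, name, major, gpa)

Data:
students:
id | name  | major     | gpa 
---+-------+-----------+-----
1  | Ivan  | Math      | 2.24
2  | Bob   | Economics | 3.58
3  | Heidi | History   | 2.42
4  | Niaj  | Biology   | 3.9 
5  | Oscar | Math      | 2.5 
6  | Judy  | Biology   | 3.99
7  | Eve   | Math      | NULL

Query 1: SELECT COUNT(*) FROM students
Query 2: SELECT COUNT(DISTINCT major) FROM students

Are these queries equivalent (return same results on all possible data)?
No, not equivalent

Query 1 returns: [(7,)]
Query 2 returns: [(4,)]

Reason: COUNT(*) counts rows, COUNT(DISTINCT major) counts unique majors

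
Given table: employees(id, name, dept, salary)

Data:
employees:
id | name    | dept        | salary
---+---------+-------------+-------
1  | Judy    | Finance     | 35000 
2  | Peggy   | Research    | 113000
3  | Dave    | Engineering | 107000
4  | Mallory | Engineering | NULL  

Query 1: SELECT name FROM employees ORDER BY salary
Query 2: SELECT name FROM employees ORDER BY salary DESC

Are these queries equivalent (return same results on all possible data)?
No, not equivalent

Query 1 returns: [('Mallory',), ('Judy',), ('Dave',), ('Peggy',)]
Query 2 returns: [('Peggy',), ('Dave',), ('Judy',), ('Mallory',)]

Reason: ASC vs DESC gives opposite ordering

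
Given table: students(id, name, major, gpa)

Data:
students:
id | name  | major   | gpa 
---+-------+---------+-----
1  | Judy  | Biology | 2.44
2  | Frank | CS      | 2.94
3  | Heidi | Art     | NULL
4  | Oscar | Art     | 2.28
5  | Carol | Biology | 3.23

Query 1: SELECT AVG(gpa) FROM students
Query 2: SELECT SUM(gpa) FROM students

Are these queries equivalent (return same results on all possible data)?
No, not equivalent

Query 1 returns: [(2.7225,)]
Query 2 returns: [(10.89,)]

Reason: AVG vs SUM give different aggregate values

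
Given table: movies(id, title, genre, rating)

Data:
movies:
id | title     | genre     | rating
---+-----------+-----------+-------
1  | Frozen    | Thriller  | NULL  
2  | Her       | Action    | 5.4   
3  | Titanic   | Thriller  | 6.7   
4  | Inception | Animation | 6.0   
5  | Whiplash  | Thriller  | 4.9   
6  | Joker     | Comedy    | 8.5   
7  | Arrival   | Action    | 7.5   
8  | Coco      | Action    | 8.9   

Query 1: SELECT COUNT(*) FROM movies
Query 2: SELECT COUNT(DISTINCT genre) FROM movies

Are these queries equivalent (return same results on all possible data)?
No, not equivalent

Query 1 returns: [(8,)]
Query 2 returns: [(4,)]

Reason: COUNT(*) counts rows, COUNT(DISTINCT genre) counts unique genres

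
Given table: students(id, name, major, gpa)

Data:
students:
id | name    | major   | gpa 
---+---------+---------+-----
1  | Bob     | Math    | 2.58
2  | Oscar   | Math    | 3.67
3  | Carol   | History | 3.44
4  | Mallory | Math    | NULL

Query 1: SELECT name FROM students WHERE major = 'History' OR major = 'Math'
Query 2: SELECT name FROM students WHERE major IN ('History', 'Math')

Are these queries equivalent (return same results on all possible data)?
Yes, equivalent

Both queries return: [('Bob',), ('Carol',), ('Mallory',), ('Oscar',)]

Reason: OR vs IN are equivalent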